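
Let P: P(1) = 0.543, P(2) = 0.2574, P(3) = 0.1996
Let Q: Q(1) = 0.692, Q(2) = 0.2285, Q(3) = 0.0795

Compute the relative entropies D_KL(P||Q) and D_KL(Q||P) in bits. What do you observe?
D_KL(P||Q) = 0.1194 bits, D_KL(Q||P) = 0.0972 bits. The two directions give different values (D_KL(P||Q) exceeds D_KL(Q||P) by 0.0222 bits): KL divergence is asymmetric.

D_KL(P||Q) = Σ P(x) log₂(P(x)/Q(x))

Computing term by term:
  P(1)·log₂(P(1)/Q(1)) = 0.543·log₂(0.543/0.692) = -0.18995
  P(2)·log₂(P(2)/Q(2)) = 0.2574·log₂(0.2574/0.2285) = 0.04423
  P(3)·log₂(P(3)/Q(3)) = 0.1996·log₂(0.1996/0.0795) = 0.26509

D_KL(P||Q) = -0.18995 + 0.04423 + 0.26509 = 0.11937 ≈ 0.1194 bits

D_KL(Q||P) = Σ Q(x) log₂(Q(x)/P(x))

Computing term by term:
  Q(1)·log₂(Q(1)/P(1)) = 0.692·log₂(0.692/0.543) = 0.24208
  Q(2)·log₂(Q(2)/P(2)) = 0.2285·log₂(0.2285/0.2574) = -0.03926
  Q(3)·log₂(Q(3)/P(3)) = 0.0795·log₂(0.0795/0.1996) = -0.10558

D_KL(Q||P) = 0.24208 - 0.03926 - 0.10558 = 0.09724 ≈ 0.0972 bits

These are NOT equal (difference: 0.0222 bits). KL divergence is asymmetric: D_KL(P||Q) ≠ D_KL(Q||P) in general.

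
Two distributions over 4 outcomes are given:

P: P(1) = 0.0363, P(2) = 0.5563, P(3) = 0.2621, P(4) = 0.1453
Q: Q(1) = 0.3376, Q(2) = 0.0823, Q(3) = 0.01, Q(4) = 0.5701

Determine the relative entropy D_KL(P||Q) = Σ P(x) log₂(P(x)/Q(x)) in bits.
2.3653 bits

D_KL(P||Q) = Σ P(x) log₂(P(x)/Q(x))

Computing term by term:
  P(1)·log₂(P(1)/Q(1)) = 0.0363·log₂(0.0363/0.3376) = -0.11679
  P(2)·log₂(P(2)/Q(2)) = 0.5563·log₂(0.5563/0.0823) = 1.53366
  P(3)·log₂(P(3)/Q(3)) = 0.2621·log₂(0.2621/0.01) = 1.23503
  P(4)·log₂(P(4)/Q(4)) = 0.1453·log₂(0.1453/0.5701) = -0.28656

D_KL(P||Q) = -0.11679 + 1.53366 + 1.23503 - 0.28656 = 2.36534 ≈ 2.3653 bits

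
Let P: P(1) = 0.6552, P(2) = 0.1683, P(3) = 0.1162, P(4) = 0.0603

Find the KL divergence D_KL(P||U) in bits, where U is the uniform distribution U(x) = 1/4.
0.5625 bits

U(i) = 1/4 for all i

D_KL(P||U) = Σ P(x) log₂(P(x) / (1/4))
           = Σ P(x) log₂(P(x)) + log₂(4)
           = log₂(4) - H(P)

H(P) = -Σ P(x) log₂(P(x)):
  -P(1)·log₂(P(1)) = -(0.6552)·log₂(0.6552) = 0.39967
  -P(2)·log₂(P(2)) = -(0.1683)·log₂(0.1683) = 0.43268
  -P(3)·log₂(P(3)) = -(0.1162)·log₂(0.1162) = 0.36084
  -P(4)·log₂(P(4)) = -(0.0603)·log₂(0.0603) = 0.24432
H(P) = 0.39967 + 0.43268 + 0.36084 + 0.24432 = 1.43751 bits

log₂(4) = 2.00000 bits

D_KL(P||U) = 2.00000 - 1.43751 = 0.56249 ≈ 0.5625 bits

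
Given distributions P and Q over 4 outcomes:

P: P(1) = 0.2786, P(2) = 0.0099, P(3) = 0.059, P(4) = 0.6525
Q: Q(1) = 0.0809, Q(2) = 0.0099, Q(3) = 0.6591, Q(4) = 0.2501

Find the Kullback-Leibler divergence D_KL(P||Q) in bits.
1.1943 bits

D_KL(P||Q) = Σ P(x) log₂(P(x)/Q(x))

Computing term by term:
  P(1)·log₂(P(1)/Q(1)) = 0.2786·log₂(0.2786/0.0809) = 0.49702
  P(2)·log₂(P(2)/Q(2)) = 0.0099·log₂(0.0099/0.0099) = 0.00000
  P(3)·log₂(P(3)/Q(3)) = 0.059·log₂(0.059/0.6591) = -0.20542
  P(4)·log₂(P(4)/Q(4)) = 0.6525·log₂(0.6525/0.2501) = 0.90272

D_KL(P||Q) = 0.49702 + 0.00000 - 0.20542 + 0.90272 = 1.19432 ≈ 1.1943 bits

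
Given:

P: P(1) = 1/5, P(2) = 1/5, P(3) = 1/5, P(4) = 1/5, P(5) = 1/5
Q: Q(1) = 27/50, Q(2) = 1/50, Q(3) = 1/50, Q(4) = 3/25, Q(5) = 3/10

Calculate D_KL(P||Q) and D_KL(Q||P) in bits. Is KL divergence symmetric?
D_KL(P||Q) = 1.0726 bits, D_KL(Q||P) = 0.7280 bits. No, KL divergence is not symmetric.

D_KL(P||Q) = Σ P(x) log₂(P(x)/Q(x))

Computing term by term:
  P(1)·log₂(P(1)/Q(1)) = (1/5)·log₂((1/5)/(27/50)) = -0.28659
  P(2)·log₂(P(2)/Q(2)) = (1/5)·log₂((1/5)/(1/50)) = 0.66439
  P(3)·log₂(P(3)/Q(3)) = (1/5)·log₂((1/5)/(1/50)) = 0.66439
  P(4)·log₂(P(4)/Q(4)) = (1/5)·log₂((1/5)/(3/25)) = 0.14739
  P(5)·log₂(P(5)/Q(5)) = (1/5)·log₂((1/5)/(3/10)) = -0.11699

D_KL(P||Q) = -0.28659 + 0.66439 + 0.66439 + 0.14739 - 0.11699 = 1.07259 ≈ 1.0726 bits

D_KL(Q||P) = Σ Q(x) log₂(Q(x)/P(x))

Computing term by term:
  Q(1)·log₂(Q(1)/P(1)) = (27/50)·log₂((27/50)/(1/5)) = 0.77380
  Q(2)·log₂(Q(2)/P(2)) = (1/50)·log₂((1/50)/(1/5)) = -0.06644
  Q(3)·log₂(Q(3)/P(3)) = (1/50)·log₂((1/50)/(1/5)) = -0.06644
  Q(4)·log₂(Q(4)/P(4)) = (3/25)·log₂((3/25)/(1/5)) = -0.08844
  Q(5)·log₂(Q(5)/P(5)) = (3/10)·log₂((3/10)/(1/5)) = 0.17549

D_KL(Q||P) = 0.77380 - 0.06644 - 0.06644 - 0.08844 + 0.17549 = 0.72797 ≈ 0.7280 bits

These are NOT equal (difference: 0.3446 bits). KL divergence is asymmetric: D_KL(P||Q) ≠ D_KL(Q||P) in general.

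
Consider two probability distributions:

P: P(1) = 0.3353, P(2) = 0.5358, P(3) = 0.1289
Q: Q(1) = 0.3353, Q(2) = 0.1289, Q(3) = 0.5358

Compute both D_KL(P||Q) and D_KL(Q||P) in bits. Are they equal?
D_KL(P||Q) = 0.8364 bits, D_KL(Q||P) = 0.8364 bits. Yes, in this case they are equal (although KL divergence is not symmetric in general).

D_KL(P||Q) = Σ P(x) log₂(P(x)/Q(x))

Computing term by term:
  P(1)·log₂(P(1)/Q(1)) = 0.3353·log₂(0.3353/0.3353) = 0.00000
  P(2)·log₂(P(2)/Q(2)) = 0.5358·log₂(0.5358/0.1289) = 1.10131
  P(3)·log₂(P(3)/Q(3)) = 0.1289·log₂(0.1289/0.5358) = -0.26495

D_KL(P||Q) = 0.00000 + 1.10131 - 0.26495 = 0.83636 ≈ 0.8364 bits

D_KL(Q||P) = Σ Q(x) log₂(Q(x)/P(x))

Computing term by term:
  Q(1)·log₂(Q(1)/P(1)) = 0.3353·log₂(0.3353/0.3353) = 0.00000
  Q(2)·log₂(Q(2)/P(2)) = 0.1289·log₂(0.1289/0.5358) = -0.26495
  Q(3)·log₂(Q(3)/P(3)) = 0.5358·log₂(0.5358/0.1289) = 1.10131

D_KL(Q||P) = 0.00000 - 0.26495 + 1.10131 = 0.83636 ≈ 0.8364 bits

These ARE equal here. Q is P with outcomes relabeled (Q(2) = P(3), Q(3) = P(2)) by a relabeling that is its own inverse, so the two sums contain exactly the same terms in a different order. This is a special case — KL divergence is not symmetric in general: D_KL(P||Q) ≠ D_KL(Q||P) for most P, Q.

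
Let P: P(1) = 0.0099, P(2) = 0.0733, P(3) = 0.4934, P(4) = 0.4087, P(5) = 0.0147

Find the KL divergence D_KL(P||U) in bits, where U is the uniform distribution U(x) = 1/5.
0.8597 bits

U(i) = 1/5 for all i

D_KL(P||U) = Σ P(x) log₂(P(x) / (1/5))
           = Σ P(x) log₂(P(x)) + log₂(5)
           = log₂(5) - H(P)

H(P) = -Σ P(x) log₂(P(x)):
  -P(1)·log₂(P(1)) = -(0.0099)·log₂(0.0099) = 0.06592
  -P(2)·log₂(P(2)) = -(0.0733)·log₂(0.0733) = 0.27634
  -P(3)·log₂(P(3)) = -(0.4934)·log₂(0.4934) = 0.50286
  -P(4)·log₂(P(4)) = -(0.4087)·log₂(0.4087) = 0.52759
  -P(5)·log₂(P(5)) = -(0.0147)·log₂(0.0147) = 0.08949
H(P) = 0.06592 + 0.27634 + 0.50286 + 0.52759 + 0.08949 = 1.46220 bits

log₂(5) = 2.32193 bits

D_KL(P||U) = 2.32193 - 1.46220 = 0.85973 ≈ 0.8597 bits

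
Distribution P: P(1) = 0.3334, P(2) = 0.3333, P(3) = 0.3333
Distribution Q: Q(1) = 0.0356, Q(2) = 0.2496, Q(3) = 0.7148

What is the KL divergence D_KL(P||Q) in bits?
0.8482 bits

D_KL(P||Q) = Σ P(x) log₂(P(x)/Q(x))

Computing term by term:
  P(1)·log₂(P(1)/Q(1)) = 0.3334·log₂(0.3334/0.0356) = 1.07598
  P(2)·log₂(P(2)/Q(2)) = 0.3333·log₂(0.3333/0.2496) = 0.13905
  P(3)·log₂(P(3)/Q(3)) = 0.3333·log₂(0.3333/0.7148) = -0.36687

D_KL(P||Q) = 1.07598 + 0.13905 - 0.36687 = 0.84816 ≈ 0.8482 bits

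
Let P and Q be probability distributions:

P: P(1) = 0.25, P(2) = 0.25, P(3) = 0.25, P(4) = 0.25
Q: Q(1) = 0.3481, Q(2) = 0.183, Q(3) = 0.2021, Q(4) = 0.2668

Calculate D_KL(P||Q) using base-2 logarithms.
0.0464 bits

D_KL(P||Q) = Σ P(x) log₂(P(x)/Q(x))

Computing term by term:
  P(1)·log₂(P(1)/Q(1)) = 0.25·log₂(0.25/0.3481) = -0.11939
  P(2)·log₂(P(2)/Q(2)) = 0.25·log₂(0.25/0.183) = 0.11252
  P(3)·log₂(P(3)/Q(3)) = 0.25·log₂(0.25/0.2021) = 0.07671
  P(4)·log₂(P(4)/Q(4)) = 0.25·log₂(0.25/0.2668) = -0.02346

D_KL(P||Q) = -0.11939 + 0.11252 + 0.07671 - 0.02346 = 0.04638 ≈ 0.0464 bits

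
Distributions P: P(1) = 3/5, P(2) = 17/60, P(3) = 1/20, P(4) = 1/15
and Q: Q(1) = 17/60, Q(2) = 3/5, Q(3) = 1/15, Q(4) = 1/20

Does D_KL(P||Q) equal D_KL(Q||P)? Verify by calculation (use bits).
D_KL(P||Q) = 0.3497 bits, D_KL(Q||P) = 0.3497 bits. Yes — for this pair D_KL(P||Q) = D_KL(Q||P).

D_KL(P||Q) = Σ P(x) log₂(P(x)/Q(x))

Computing term by term:
  P(1)·log₂(P(1)/Q(1)) = (3/5)·log₂((3/5)/(17/60)) = 0.64948
  P(2)·log₂(P(2)/Q(2)) = (17/60)·log₂((17/60)/(3/5)) = -0.30670
  P(3)·log₂(P(3)/Q(3)) = (1/20)·log₂((1/20)/(1/15)) = -0.02075
  P(4)·log₂(P(4)/Q(4)) = (1/15)·log₂((1/15)/(1/20)) = 0.02767

D_KL(P||Q) = 0.64948 - 0.30670 - 0.02075 + 0.02767 = 0.34970 ≈ 0.3497 bits

D_KL(Q||P) = Σ Q(x) log₂(Q(x)/P(x))

Computing term by term:
  Q(1)·log₂(Q(1)/P(1)) = (17/60)·log₂((17/60)/(3/5)) = -0.30670
  Q(2)·log₂(Q(2)/P(2)) = (3/5)·log₂((3/5)/(17/60)) = 0.64948
  Q(3)·log₂(Q(3)/P(3)) = (1/15)·log₂((1/15)/(1/20)) = 0.02767
  Q(4)·log₂(Q(4)/P(4)) = (1/20)·log₂((1/20)/(1/15)) = -0.02075

D_KL(Q||P) = -0.30670 + 0.64948 + 0.02767 - 0.02075 = 0.34970 ≈ 0.3497 bits

These ARE equal here. Q is P with outcomes relabeled (Q(1) = P(2), Q(2) = P(1), Q(3) = P(4), Q(4) = P(3)) by a relabeling that is its own inverse, so the two sums contain exactly the same terms in a different order. This is a special case — KL divergence is not symmetric in general: D_KL(P||Q) ≠ D_KL(Q||P) for most P, Q.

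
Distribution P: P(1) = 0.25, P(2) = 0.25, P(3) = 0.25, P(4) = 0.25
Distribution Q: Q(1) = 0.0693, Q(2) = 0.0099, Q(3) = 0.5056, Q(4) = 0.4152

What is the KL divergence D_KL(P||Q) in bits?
1.1904 bits

D_KL(P||Q) = Σ P(x) log₂(P(x)/Q(x))

Computing term by term:
  P(1)·log₂(P(1)/Q(1)) = 0.25·log₂(0.25/0.0693) = 0.46275
  P(2)·log₂(P(2)/Q(2)) = 0.25·log₂(0.25/0.0099) = 1.16459
  P(3)·log₂(P(3)/Q(3)) = 0.25·log₂(0.25/0.5056) = -0.25402
  P(4)·log₂(P(4)/Q(4)) = 0.25·log₂(0.25/0.4152) = -0.18297

D_KL(P||Q) = 0.46275 + 1.16459 - 0.25402 - 0.18297 = 1.19035 ≈ 1.1904 bits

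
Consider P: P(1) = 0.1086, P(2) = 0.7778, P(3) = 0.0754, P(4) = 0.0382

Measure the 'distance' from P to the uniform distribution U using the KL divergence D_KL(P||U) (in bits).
0.9091 bits

U(i) = 1/4 for all i

D_KL(P||U) = Σ P(x) log₂(P(x) / (1/4))
           = Σ P(x) log₂(P(x)) + log₂(4)
           = log₂(4) - H(P)

H(P) = -Σ P(x) log₂(P(x)):
  -P(1)·log₂(P(1)) = -(0.1086)·log₂(0.1086) = 0.34784
  -P(2)·log₂(P(2)) = -(0.7778)·log₂(0.7778) = 0.28197
  -P(3)·log₂(P(3)) = -(0.0754)·log₂(0.0754) = 0.28119
  -P(4)·log₂(P(4)) = -(0.0382)·log₂(0.0382) = 0.17993
H(P) = 0.34784 + 0.28197 + 0.28119 + 0.17993 = 1.09093 bits

log₂(4) = 2.00000 bits

D_KL(P||U) = 2.00000 - 1.09093 = 0.90907 ≈ 0.9091 bits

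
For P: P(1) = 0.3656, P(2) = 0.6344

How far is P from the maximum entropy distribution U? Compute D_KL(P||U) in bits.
0.0528 bits

U(i) = 1/2 for all i

D_KL(P||U) = Σ P(x) log₂(P(x) / (1/2))
           = Σ P(x) log₂(P(x)) + log₂(2)
           = log₂(2) - H(P)

H(P) = -Σ P(x) log₂(P(x)):
  -P(1)·log₂(P(1)) = -(0.3656)·log₂(0.3656) = 0.53073
  -P(2)·log₂(P(2)) = -(0.6344)·log₂(0.6344) = 0.41651
H(P) = 0.53073 + 0.41651 = 0.94724 bits

log₂(2) = 1.00000 bits

D_KL(P||U) = 1.00000 - 0.94724 = 0.05276 ≈ 0.0528 bits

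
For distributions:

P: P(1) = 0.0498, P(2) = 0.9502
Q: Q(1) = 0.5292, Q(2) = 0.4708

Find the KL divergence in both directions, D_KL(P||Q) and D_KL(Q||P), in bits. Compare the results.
D_KL(P||Q) = 0.7929 bits, D_KL(Q||P) = 1.3274 bits. D_KL(Q||P) is larger than D_KL(P||Q) by 0.5345 bits; the two directions differ.

D_KL(P||Q) = Σ P(x) log₂(P(x)/Q(x))

Computing term by term:
  P(1)·log₂(P(1)/Q(1)) = 0.0498·log₂(0.0498/0.5292) = -0.16980
  P(2)·log₂(P(2)/Q(2)) = 0.9502·log₂(0.9502/0.4708) = 0.96266

D_KL(P||Q) = -0.16980 + 0.96266 = 0.79286 ≈ 0.7929 bits

D_KL(Q||P) = Σ Q(x) log₂(Q(x)/P(x))

Computing term by term:
  Q(1)·log₂(Q(1)/P(1)) = 0.5292·log₂(0.5292/0.0498) = 1.80436
  Q(2)·log₂(Q(2)/P(2)) = 0.4708·log₂(0.4708/0.9502) = -0.47698

D_KL(Q||P) = 1.80436 - 0.47698 = 1.32738 ≈ 1.3274 bits

These are NOT equal (difference: 0.5345 bits). KL divergence is asymmetric: D_KL(P||Q) ≠ D_KL(Q||P) in general.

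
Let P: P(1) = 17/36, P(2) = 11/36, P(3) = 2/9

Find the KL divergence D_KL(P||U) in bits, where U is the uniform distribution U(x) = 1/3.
0.0689 bits

U(i) = 1/3 for all i

D_KL(P||U) = Σ P(x) log₂(P(x) / (1/3))
           = Σ P(x) log₂(P(x)) + log₂(3)
           = log₂(3) - H(P)

H(P) = -Σ P(x) log₂(P(x)):
  -P(1)·log₂(P(1)) = -(17/36)·log₂(17/36) = 0.51116
  -P(2)·log₂(P(2)) = -(11/36)·log₂(11/36) = 0.52265
  -P(3)·log₂(P(3)) = -(2/9)·log₂(2/9) = 0.48221
H(P) = 0.51116 + 0.52265 + 0.48221 = 1.51602 bits

log₂(3) = 1.58496 bits

D_KL(P||U) = 1.58496 - 1.51602 = 0.06894 ≈ 0.0689 bits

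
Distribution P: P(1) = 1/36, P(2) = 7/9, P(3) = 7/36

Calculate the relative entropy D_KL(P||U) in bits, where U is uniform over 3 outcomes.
0.7000 bits

U(i) = 1/3 for all i

D_KL(P||U) = Σ P(x) log₂(P(x) / (1/3))
           = Σ P(x) log₂(P(x)) + log₂(3)
           = log₂(3) - H(P)

H(P) = -Σ P(x) log₂(P(x)):
  -P(1)·log₂(P(1)) = -(1/36)·log₂(1/36) = 0.14361
  -P(2)·log₂(P(2)) = -(7/9)·log₂(7/9) = 0.28200
  -P(3)·log₂(P(3)) = -(7/36)·log₂(7/36) = 0.45939
H(P) = 0.14361 + 0.28200 + 0.45939 = 0.88500 bits

log₂(3) = 1.58496 bits

D_KL(P||U) = 1.58496 - 0.88500 = 0.69996 ≈ 0.7000 bits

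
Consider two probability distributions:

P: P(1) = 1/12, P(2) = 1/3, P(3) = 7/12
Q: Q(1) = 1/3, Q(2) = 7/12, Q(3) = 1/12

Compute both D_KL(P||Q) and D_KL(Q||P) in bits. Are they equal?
D_KL(P||Q) = 1.2018 bits, D_KL(Q||P) = 0.9037 bits. No, they are not equal.

D_KL(P||Q) = Σ P(x) log₂(P(x)/Q(x))

Computing term by term:
  P(1)·log₂(P(1)/Q(1)) = (1/12)·log₂((1/12)/(1/3)) = -0.16667
  P(2)·log₂(P(2)/Q(2)) = (1/3)·log₂((1/3)/(7/12)) = -0.26912
  P(3)·log₂(P(3)/Q(3)) = (7/12)·log₂((7/12)/(1/12)) = 1.63762

D_KL(P||Q) = -0.16667 - 0.26912 + 1.63762 = 1.20183 ≈ 1.2018 bits

D_KL(Q||P) = Σ Q(x) log₂(Q(x)/P(x))

Computing term by term:
  Q(1)·log₂(Q(1)/P(1)) = (1/3)·log₂((1/3)/(1/12)) = 0.66667
  Q(2)·log₂(Q(2)/P(2)) = (7/12)·log₂((7/12)/(1/3)) = 0.47096
  Q(3)·log₂(Q(3)/P(3)) = (1/12)·log₂((1/12)/(7/12)) = -0.23395

D_KL(Q||P) = 0.66667 + 0.47096 - 0.23395 = 0.90368 ≈ 0.9037 bits

These are NOT equal (difference: 0.2981 bits). KL divergence is asymmetric: D_KL(P||Q) ≠ D_KL(Q||P) in general.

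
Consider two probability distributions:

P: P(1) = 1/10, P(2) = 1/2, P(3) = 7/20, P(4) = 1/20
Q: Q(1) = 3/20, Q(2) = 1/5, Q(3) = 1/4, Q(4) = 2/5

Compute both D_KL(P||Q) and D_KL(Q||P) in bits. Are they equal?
D_KL(P||Q) = 0.6224 bits, D_KL(Q||P) = 0.9020 bits. No, they are not equal.

D_KL(P||Q) = Σ P(x) log₂(P(x)/Q(x))

Computing term by term:
  P(1)·log₂(P(1)/Q(1)) = (1/10)·log₂((1/10)/(3/20)) = -0.05850
  P(2)·log₂(P(2)/Q(2)) = (1/2)·log₂((1/2)/(1/5)) = 0.66096
  P(3)·log₂(P(3)/Q(3)) = (7/20)·log₂((7/20)/(1/4)) = 0.16990
  P(4)·log₂(P(4)/Q(4)) = (1/20)·log₂((1/20)/(2/5)) = -0.15000

D_KL(P||Q) = -0.05850 + 0.66096 + 0.16990 - 0.15000 = 0.62236 ≈ 0.6224 bits

D_KL(Q||P) = Σ Q(x) log₂(Q(x)/P(x))

Computing term by term:
  Q(1)·log₂(Q(1)/P(1)) = (3/20)·log₂((3/20)/(1/10)) = 0.08774
  Q(2)·log₂(Q(2)/P(2)) = (1/5)·log₂((1/5)/(1/2)) = -0.26439
  Q(3)·log₂(Q(3)/P(3)) = (1/4)·log₂((1/4)/(7/20)) = -0.12136
  Q(4)·log₂(Q(4)/P(4)) = (2/5)·log₂((2/5)/(1/20)) = 1.20000

D_KL(Q||P) = 0.08774 - 0.26439 - 0.12136 + 1.20000 = 0.90199 ≈ 0.9020 bits

These are NOT equal (difference: 0.2796 bits). KL divergence is asymmetric: D_KL(P||Q) ≠ D_KL(Q||P) in general.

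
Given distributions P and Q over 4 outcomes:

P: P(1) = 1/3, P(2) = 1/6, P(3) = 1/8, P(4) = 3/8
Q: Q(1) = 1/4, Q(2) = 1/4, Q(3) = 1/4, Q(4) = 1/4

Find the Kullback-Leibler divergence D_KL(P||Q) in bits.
0.1352 bits

D_KL(P||Q) = Σ P(x) log₂(P(x)/Q(x))

Computing term by term:
  P(1)·log₂(P(1)/Q(1)) = (1/3)·log₂((1/3)/(1/4)) = 0.13835
  P(2)·log₂(P(2)/Q(2)) = (1/6)·log₂((1/6)/(1/4)) = -0.09749
  P(3)·log₂(P(3)/Q(3)) = (1/8)·log₂((1/8)/(1/4)) = -0.12500
  P(4)·log₂(P(4)/Q(4)) = (3/8)·log₂((3/8)/(1/4)) = 0.21936

D_KL(P||Q) = 0.13835 - 0.09749 - 0.12500 + 0.21936 = 0.13522 ≈ 0.1352 bits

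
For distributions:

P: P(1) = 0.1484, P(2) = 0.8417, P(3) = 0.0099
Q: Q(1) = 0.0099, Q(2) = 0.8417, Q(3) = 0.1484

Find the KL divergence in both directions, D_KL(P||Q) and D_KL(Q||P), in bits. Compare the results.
D_KL(P||Q) = 0.5410 bits, D_KL(Q||P) = 0.5410 bits. The two directions give exactly the same value for this pair.

D_KL(P||Q) = Σ P(x) log₂(P(x)/Q(x))

Computing term by term:
  P(1)·log₂(P(1)/Q(1)) = 0.1484·log₂(0.1484/0.0099) = 0.57964
  P(2)·log₂(P(2)/Q(2)) = 0.8417·log₂(0.8417/0.8417) = 0.00000
  P(3)·log₂(P(3)/Q(3)) = 0.0099·log₂(0.0099/0.1484) = -0.03867

D_KL(P||Q) = 0.57964 + 0.00000 - 0.03867 = 0.54097 ≈ 0.5410 bits

D_KL(Q||P) = Σ Q(x) log₂(Q(x)/P(x))

Computing term by term:
  Q(1)·log₂(Q(1)/P(1)) = 0.0099·log₂(0.0099/0.1484) = -0.03867
  Q(2)·log₂(Q(2)/P(2)) = 0.8417·log₂(0.8417/0.8417) = 0.00000
  Q(3)·log₂(Q(3)/P(3)) = 0.1484·log₂(0.1484/0.0099) = 0.57964

D_KL(Q||P) = -0.03867 + 0.00000 + 0.57964 = 0.54097 ≈ 0.5410 bits

These ARE equal here. Q is P with outcomes relabeled (Q(1) = P(3), Q(3) = P(1)) by a relabeling that is its own inverse, so the two sums contain exactly the same terms in a different order. This is a special case — KL divergence is not symmetric in general: D_KL(P||Q) ≠ D_KL(Q||P) for most P, Q.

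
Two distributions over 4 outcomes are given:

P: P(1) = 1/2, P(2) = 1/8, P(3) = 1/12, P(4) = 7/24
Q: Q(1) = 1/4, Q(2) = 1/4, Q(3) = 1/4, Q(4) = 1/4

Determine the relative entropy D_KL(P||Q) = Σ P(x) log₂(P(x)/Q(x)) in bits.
0.3078 bits

D_KL(P||Q) = Σ P(x) log₂(P(x)/Q(x))

Computing term by term:
  P(1)·log₂(P(1)/Q(1)) = (1/2)·log₂((1/2)/(1/4)) = 0.50000
  P(2)·log₂(P(2)/Q(2)) = (1/8)·log₂((1/8)/(1/4)) = -0.12500
  P(3)·log₂(P(3)/Q(3)) = (1/12)·log₂((1/12)/(1/4)) = -0.13208
  P(4)·log₂(P(4)/Q(4)) = (7/24)·log₂((7/24)/(1/4)) = 0.06486

D_KL(P||Q) = 0.50000 - 0.12500 - 0.13208 + 0.06486 = 0.30778 ≈ 0.3078 bits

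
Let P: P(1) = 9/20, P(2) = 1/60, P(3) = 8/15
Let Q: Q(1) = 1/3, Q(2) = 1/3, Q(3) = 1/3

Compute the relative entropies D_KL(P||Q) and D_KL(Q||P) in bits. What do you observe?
D_KL(P||Q) = 0.4844 bits, D_KL(Q||P) = 1.0703 bits. The two directions give different values (D_KL(Q||P) exceeds D_KL(P||Q) by 0.5859 bits): KL divergence is asymmetric.

D_KL(P||Q) = Σ P(x) log₂(P(x)/Q(x))

Computing term by term:
  P(1)·log₂(P(1)/Q(1)) = (9/20)·log₂((9/20)/(1/3)) = 0.19483
  P(2)·log₂(P(2)/Q(2)) = (1/60)·log₂((1/60)/(1/3)) = -0.07203
  P(3)·log₂(P(3)/Q(3)) = (8/15)·log₂((8/15)/(1/3)) = 0.36164

D_KL(P||Q) = 0.19483 - 0.07203 + 0.36164 = 0.48444 ≈ 0.4844 bits

D_KL(Q||P) = Σ Q(x) log₂(Q(x)/P(x))

Computing term by term:
  Q(1)·log₂(Q(1)/P(1)) = (1/3)·log₂((1/3)/(9/20)) = -0.14432
  Q(2)·log₂(Q(2)/P(2)) = (1/3)·log₂((1/3)/(1/60)) = 1.44064
  Q(3)·log₂(Q(3)/P(3)) = (1/3)·log₂((1/3)/(8/15)) = -0.22602

D_KL(Q||P) = -0.14432 + 1.44064 - 0.22602 = 1.07030 ≈ 1.0703 bits

These are NOT equal (difference: 0.5859 bits). KL divergence is asymmetric: D_KL(P||Q) ≠ D_KL(Q||P) in general.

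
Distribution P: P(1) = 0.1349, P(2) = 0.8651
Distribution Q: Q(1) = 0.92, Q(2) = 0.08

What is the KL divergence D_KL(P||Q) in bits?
2.5978 bits

D_KL(P||Q) = Σ P(x) log₂(P(x)/Q(x))

Computing term by term:
  P(1)·log₂(P(1)/Q(1)) = 0.1349·log₂(0.1349/0.92) = -0.37364
  P(2)·log₂(P(2)/Q(2)) = 0.8651·log₂(0.8651/0.08) = 2.97144

D_KL(P||Q) = -0.37364 + 2.97144 = 2.59780 ≈ 2.5978 bits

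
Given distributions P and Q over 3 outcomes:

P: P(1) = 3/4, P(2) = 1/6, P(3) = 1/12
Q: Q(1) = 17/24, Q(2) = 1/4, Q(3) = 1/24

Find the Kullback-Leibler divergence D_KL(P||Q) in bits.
0.0477 bits

D_KL(P||Q) = Σ P(x) log₂(P(x)/Q(x))

Computing term by term:
  P(1)·log₂(P(1)/Q(1)) = (3/4)·log₂((3/4)/(17/24)) = 0.06185
  P(2)·log₂(P(2)/Q(2)) = (1/6)·log₂((1/6)/(1/4)) = -0.09749
  P(3)·log₂(P(3)/Q(3)) = (1/12)·log₂((1/12)/(1/24)) = 0.08333

D_KL(P||Q) = 0.06185 - 0.09749 + 0.08333 = 0.04769 ≈ 0.0477 bits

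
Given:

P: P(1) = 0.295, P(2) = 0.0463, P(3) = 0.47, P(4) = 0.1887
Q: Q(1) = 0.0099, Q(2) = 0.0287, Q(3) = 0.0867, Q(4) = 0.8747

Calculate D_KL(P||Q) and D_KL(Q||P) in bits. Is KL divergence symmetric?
D_KL(P||Q) = 2.2052 bits, D_KL(Q||P) = 1.6557 bits. No, KL divergence is not symmetric.

D_KL(P||Q) = Σ P(x) log₂(P(x)/Q(x))

Computing term by term:
  P(1)·log₂(P(1)/Q(1)) = 0.295·log₂(0.295/0.0099) = 1.44466
  P(2)·log₂(P(2)/Q(2)) = 0.0463·log₂(0.0463/0.0287) = 0.03195
  P(3)·log₂(P(3)/Q(3)) = 0.47·log₂(0.47/0.0867) = 1.14612
  P(4)·log₂(P(4)/Q(4)) = 0.1887·log₂(0.1887/0.8747) = -0.41754

D_KL(P||Q) = 1.44466 + 0.03195 + 1.14612 - 0.41754 = 2.20519 ≈ 2.2052 bits

D_KL(Q||P) = Σ Q(x) log₂(Q(x)/P(x))

Computing term by term:
  Q(1)·log₂(Q(1)/P(1)) = 0.0099·log₂(0.0099/0.295) = -0.04848
  Q(2)·log₂(Q(2)/P(2)) = 0.0287·log₂(0.0287/0.0463) = -0.01980
  Q(3)·log₂(Q(3)/P(3)) = 0.0867·log₂(0.0867/0.47) = -0.21142
  Q(4)·log₂(Q(4)/P(4)) = 0.8747·log₂(0.8747/0.1887) = 1.93544

D_KL(Q||P) = -0.04848 - 0.01980 - 0.21142 + 1.93544 = 1.65574 ≈ 1.6557 bits

These are NOT equal (difference: 0.5495 bits). KL divergence is asymmetric: D_KL(P||Q) ≠ D_KL(Q||P) in general.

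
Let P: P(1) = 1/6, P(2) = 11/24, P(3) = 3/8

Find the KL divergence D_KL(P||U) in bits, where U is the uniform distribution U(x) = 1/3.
0.1076 bits

U(i) = 1/3 for all i

D_KL(P||U) = Σ P(x) log₂(P(x) / (1/3))
           = Σ P(x) log₂(P(x)) + log₂(3)
           = log₂(3) - H(P)

H(P) = -Σ P(x) log₂(P(x)):
  -P(1)·log₂(P(1)) = -(1/6)·log₂(1/6) = 0.43083
  -P(2)·log₂(P(2)) = -(11/24)·log₂(11/24) = 0.51587
  -P(3)·log₂(P(3)) = -(3/8)·log₂(3/8) = 0.53064
H(P) = 0.43083 + 0.51587 + 0.53064 = 1.47734 bits

log₂(3) = 1.58496 bits

D_KL(P||U) = 1.58496 - 1.47734 = 0.10762 ≈ 0.1076 bits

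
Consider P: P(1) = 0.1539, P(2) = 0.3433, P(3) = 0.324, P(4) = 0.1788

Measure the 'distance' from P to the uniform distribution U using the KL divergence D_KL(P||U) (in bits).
0.0841 bits

U(i) = 1/4 for all i

D_KL(P||U) = Σ P(x) log₂(P(x) / (1/4))
           = Σ P(x) log₂(P(x)) + log₂(4)
           = log₂(4) - H(P)

H(P) = -Σ P(x) log₂(P(x)):
  -P(1)·log₂(P(1)) = -(0.1539)·log₂(0.1539) = 0.41552
  -P(2)·log₂(P(2)) = -(0.3433)·log₂(0.3433) = 0.52953
  -P(3)·log₂(P(3)) = -(0.324)·log₂(0.324) = 0.52680
  -P(4)·log₂(P(4)) = -(0.1788)·log₂(0.1788) = 0.44406
H(P) = 0.41552 + 0.52953 + 0.52680 + 0.44406 = 1.91591 bits

log₂(4) = 2.00000 bits

D_KL(P||U) = 2.00000 - 1.91591 = 0.08409 ≈ 0.0841 bits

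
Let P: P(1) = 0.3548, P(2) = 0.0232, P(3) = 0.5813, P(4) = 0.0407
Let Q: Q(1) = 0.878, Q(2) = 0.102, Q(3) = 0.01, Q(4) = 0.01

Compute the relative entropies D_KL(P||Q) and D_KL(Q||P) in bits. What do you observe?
D_KL(P||Q) = 2.9762 bits, D_KL(Q||P) = 1.2868 bits. The two directions give different values (D_KL(P||Q) exceeds D_KL(Q||P) by 1.6894 bits): KL divergence is asymmetric.

D_KL(P||Q) = Σ P(x) log₂(P(x)/Q(x))

Computing term by term:
  P(1)·log₂(P(1)/Q(1)) = 0.3548·log₂(0.3548/0.878) = -0.46380
  P(2)·log₂(P(2)/Q(2)) = 0.0232·log₂(0.0232/0.102) = -0.04956
  P(3)·log₂(P(3)/Q(3)) = 0.5813·log₂(0.5813/0.01) = 3.40712
  P(4)·log₂(P(4)/Q(4)) = 0.0407·log₂(0.0407/0.01) = 0.08242

D_KL(P||Q) = -0.46380 - 0.04956 + 3.40712 + 0.08242 = 2.97618 ≈ 2.9762 bits

D_KL(Q||P) = Σ Q(x) log₂(Q(x)/P(x))

Computing term by term:
  Q(1)·log₂(Q(1)/P(1)) = 0.878·log₂(0.878/0.3548) = 1.14773
  Q(2)·log₂(Q(2)/P(2)) = 0.102·log₂(0.102/0.0232) = 0.21791
  Q(3)·log₂(Q(3)/P(3)) = 0.01·log₂(0.01/0.5813) = -0.05861
  Q(4)·log₂(Q(4)/P(4)) = 0.01·log₂(0.01/0.0407) = -0.02025

D_KL(Q||P) = 1.14773 + 0.21791 - 0.05861 - 0.02025 = 1.28678 ≈ 1.2868 bits

These are NOT equal (difference: 1.6894 bits). KL divergence is asymmetric: D_KL(P||Q) ≠ D_KL(Q||P) in general.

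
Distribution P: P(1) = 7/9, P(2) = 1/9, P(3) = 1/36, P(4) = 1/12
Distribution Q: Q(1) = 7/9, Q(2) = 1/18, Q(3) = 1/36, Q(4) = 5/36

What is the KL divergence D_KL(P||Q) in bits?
0.0497 bits

D_KL(P||Q) = Σ P(x) log₂(P(x)/Q(x))

Computing term by term:
  P(1)·log₂(P(1)/Q(1)) = (7/9)·log₂((7/9)/(7/9)) = 0.00000
  P(2)·log₂(P(2)/Q(2)) = (1/9)·log₂((1/9)/(1/18)) = 0.11111
  P(3)·log₂(P(3)/Q(3)) = (1/36)·log₂((1/36)/(1/36)) = 0.00000
  P(4)·log₂(P(4)/Q(4)) = (1/12)·log₂((1/12)/(5/36)) = -0.06141

D_KL(P||Q) = 0.00000 + 0.11111 + 0.00000 - 0.06141 = 0.04970 ≈ 0.0497 bits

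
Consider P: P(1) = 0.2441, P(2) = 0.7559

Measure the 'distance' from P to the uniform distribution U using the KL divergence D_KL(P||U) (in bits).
0.1982 bits

U(i) = 1/2 for all i

D_KL(P||U) = Σ P(x) log₂(P(x) / (1/2))
           = Σ P(x) log₂(P(x)) + log₂(2)
           = log₂(2) - H(P)

H(P) = -Σ P(x) log₂(P(x)):
  -P(1)·log₂(P(1)) = -(0.2441)·log₂(0.2441) = 0.49661
  -P(2)·log₂(P(2)) = -(0.7559)·log₂(0.7559) = 0.30518
H(P) = 0.49661 + 0.30518 = 0.80179 bits

log₂(2) = 1.00000 bits

D_KL(P||U) = 1.00000 - 0.80179 = 0.19821 ≈ 0.1982 bits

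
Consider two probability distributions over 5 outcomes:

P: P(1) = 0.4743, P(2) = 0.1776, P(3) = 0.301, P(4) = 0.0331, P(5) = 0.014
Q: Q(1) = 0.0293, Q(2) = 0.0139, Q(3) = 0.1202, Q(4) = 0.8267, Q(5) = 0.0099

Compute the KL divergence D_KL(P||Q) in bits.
2.8099 bits

D_KL(P||Q) = Σ P(x) log₂(P(x)/Q(x))

Computing term by term:
  P(1)·log₂(P(1)/Q(1)) = 0.4743·log₂(0.4743/0.0293) = 1.90518
  P(2)·log₂(P(2)/Q(2)) = 0.1776·log₂(0.1776/0.0139) = 0.65276
  P(3)·log₂(P(3)/Q(3)) = 0.301·log₂(0.301/0.1202) = 0.39862
  P(4)·log₂(P(4)/Q(4)) = 0.0331·log₂(0.0331/0.8267) = -0.15367
  P(5)·log₂(P(5)/Q(5)) = 0.014·log₂(0.014/0.0099) = 0.00700

D_KL(P||Q) = 1.90518 + 0.65276 + 0.39862 - 0.15367 + 0.00700 = 2.80989 ≈ 2.8099 bits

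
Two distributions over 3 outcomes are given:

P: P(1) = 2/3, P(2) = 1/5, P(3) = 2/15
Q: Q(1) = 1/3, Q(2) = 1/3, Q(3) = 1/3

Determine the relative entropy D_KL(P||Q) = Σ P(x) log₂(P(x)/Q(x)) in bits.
0.3430 bits

D_KL(P||Q) = Σ P(x) log₂(P(x)/Q(x))

Computing term by term:
  P(1)·log₂(P(1)/Q(1)) = (2/3)·log₂((2/3)/(1/3)) = 0.66667
  P(2)·log₂(P(2)/Q(2)) = (1/5)·log₂((1/5)/(1/3)) = -0.14739
  P(3)·log₂(P(3)/Q(3)) = (2/15)·log₂((2/15)/(1/3)) = -0.17626

D_KL(P||Q) = 0.66667 - 0.14739 - 0.17626 = 0.34302 ≈ 0.3430 bits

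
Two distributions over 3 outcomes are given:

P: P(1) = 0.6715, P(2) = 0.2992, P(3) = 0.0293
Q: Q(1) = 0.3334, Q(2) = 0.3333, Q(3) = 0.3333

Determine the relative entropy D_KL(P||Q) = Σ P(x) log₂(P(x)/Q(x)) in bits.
0.5289 bits

D_KL(P||Q) = Σ P(x) log₂(P(x)/Q(x))

Computing term by term:
  P(1)·log₂(P(1)/Q(1)) = 0.6715·log₂(0.6715/0.3334) = 0.67830
  P(2)·log₂(P(2)/Q(2)) = 0.2992·log₂(0.2992/0.3333) = -0.04659
  P(3)·log₂(P(3)/Q(3)) = 0.0293·log₂(0.0293/0.3333) = -0.10278

D_KL(P||Q) = 0.67830 - 0.04659 - 0.10278 = 0.52893 ≈ 0.5289 bits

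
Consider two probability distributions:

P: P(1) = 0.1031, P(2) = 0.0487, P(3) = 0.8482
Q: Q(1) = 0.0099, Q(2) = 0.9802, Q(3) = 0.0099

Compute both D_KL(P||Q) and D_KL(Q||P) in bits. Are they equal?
D_KL(P||Q) = 5.5838 bits, D_KL(Q||P) = 4.1483 bits. No, they are not equal.

D_KL(P||Q) = Σ P(x) log₂(P(x)/Q(x))

Computing term by term:
  P(1)·log₂(P(1)/Q(1)) = 0.1031·log₂(0.1031/0.0099) = 0.34853
  P(2)·log₂(P(2)/Q(2)) = 0.0487·log₂(0.0487/0.9802) = -0.21092
  P(3)·log₂(P(3)/Q(3)) = 0.8482·log₂(0.8482/0.0099) = 5.44615

D_KL(P||Q) = 0.34853 - 0.21092 + 5.44615 = 5.58376 ≈ 5.5838 bits

D_KL(Q||P) = Σ Q(x) log₂(Q(x)/P(x))

Computing term by term:
  Q(1)·log₂(Q(1)/P(1)) = 0.0099·log₂(0.0099/0.1031) = -0.03347
  Q(2)·log₂(Q(2)/P(2)) = 0.9802·log₂(0.9802/0.0487) = 4.24533
  Q(3)·log₂(Q(3)/P(3)) = 0.0099·log₂(0.0099/0.8482) = -0.06357

D_KL(Q||P) = -0.03347 + 4.24533 - 0.06357 = 4.14829 ≈ 4.1483 bits

These are NOT equal (difference: 1.4355 bits). KL divergence is asymmetric: D_KL(P||Q) ≠ D_KL(Q||P) in general.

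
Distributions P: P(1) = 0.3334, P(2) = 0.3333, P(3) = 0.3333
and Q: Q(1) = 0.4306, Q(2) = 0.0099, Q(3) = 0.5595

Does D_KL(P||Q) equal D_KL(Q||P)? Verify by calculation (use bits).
D_KL(P||Q) = 1.3188 bits, D_KL(Q||P) = 0.5268 bits. No — D_KL(P||Q) ≠ D_KL(Q||P) for this pair.

D_KL(P||Q) = Σ P(x) log₂(P(x)/Q(x))

Computing term by term:
  P(1)·log₂(P(1)/Q(1)) = 0.3334·log₂(0.3334/0.4306) = -0.12306
  P(2)·log₂(P(2)/Q(2)) = 0.3333·log₂(0.3333/0.0099) = 1.69091
  P(3)·log₂(P(3)/Q(3)) = 0.3333·log₂(0.3333/0.5595) = -0.24908

D_KL(P||Q) = -0.12306 + 1.69091 - 0.24908 = 1.31877 ≈ 1.3188 bits

D_KL(Q||P) = Σ Q(x) log₂(Q(x)/P(x))

Computing term by term:
  Q(1)·log₂(Q(1)/P(1)) = 0.4306·log₂(0.4306/0.3334) = 0.15893
  Q(2)·log₂(Q(2)/P(2)) = 0.0099·log₂(0.0099/0.3333) = -0.05023
  Q(3)·log₂(Q(3)/P(3)) = 0.5595·log₂(0.5595/0.3333) = 0.41812

D_KL(Q||P) = 0.15893 - 0.05023 + 0.41812 = 0.52682 ≈ 0.5268 bits

These are NOT equal (difference: 0.7920 bits). KL divergence is asymmetric: D_KL(P||Q) ≠ D_KL(Q||P) in general.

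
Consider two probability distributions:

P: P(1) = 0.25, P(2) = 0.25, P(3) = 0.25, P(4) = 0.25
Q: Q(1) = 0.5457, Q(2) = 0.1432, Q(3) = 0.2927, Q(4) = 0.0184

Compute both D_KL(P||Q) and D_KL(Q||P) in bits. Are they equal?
D_KL(P||Q) = 0.8036 bits, D_KL(Q||P) = 0.4968 bits. No, they are not equal.

D_KL(P||Q) = Σ P(x) log₂(P(x)/Q(x))

Computing term by term:
  P(1)·log₂(P(1)/Q(1)) = 0.25·log₂(0.25/0.5457) = -0.28154
  P(2)·log₂(P(2)/Q(2)) = 0.25·log₂(0.25/0.1432) = 0.20097
  P(3)·log₂(P(3)/Q(3)) = 0.25·log₂(0.25/0.2927) = -0.05687
  P(4)·log₂(P(4)/Q(4)) = 0.25·log₂(0.25/0.0184) = 0.94104

D_KL(P||Q) = -0.28154 + 0.20097 - 0.05687 + 0.94104 = 0.80360 ≈ 0.8036 bits

D_KL(Q||P) = Σ Q(x) log₂(Q(x)/P(x))

Computing term by term:
  Q(1)·log₂(Q(1)/P(1)) = 0.5457·log₂(0.5457/0.25) = 0.61456
  Q(2)·log₂(Q(2)/P(2)) = 0.1432·log₂(0.1432/0.25) = -0.11512
  Q(3)·log₂(Q(3)/P(3)) = 0.2927·log₂(0.2927/0.25) = 0.06659
  Q(4)·log₂(Q(4)/P(4)) = 0.0184·log₂(0.0184/0.25) = -0.06926

D_KL(Q||P) = 0.61456 - 0.11512 + 0.06659 - 0.06926 = 0.49677 ≈ 0.4968 bits

These are NOT equal (difference: 0.3068 bits). KL divergence is asymmetric: D_KL(P||Q) ≠ D_KL(Q||P) in general.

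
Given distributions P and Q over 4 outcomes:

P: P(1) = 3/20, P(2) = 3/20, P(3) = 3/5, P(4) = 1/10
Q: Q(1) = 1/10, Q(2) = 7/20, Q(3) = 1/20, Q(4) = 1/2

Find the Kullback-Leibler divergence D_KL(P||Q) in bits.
1.8232 bits

D_KL(P||Q) = Σ P(x) log₂(P(x)/Q(x))

Computing term by term:
  P(1)·log₂(P(1)/Q(1)) = (3/20)·log₂((3/20)/(1/10)) = 0.08774
  P(2)·log₂(P(2)/Q(2)) = (3/20)·log₂((3/20)/(7/20)) = -0.18336
  P(3)·log₂(P(3)/Q(3)) = (3/5)·log₂((3/5)/(1/20)) = 2.15098
  P(4)·log₂(P(4)/Q(4)) = (1/10)·log₂((1/10)/(1/2)) = -0.23219

D_KL(P||Q) = 0.08774 - 0.18336 + 2.15098 - 0.23219 = 1.82317 ≈ 1.8232 bits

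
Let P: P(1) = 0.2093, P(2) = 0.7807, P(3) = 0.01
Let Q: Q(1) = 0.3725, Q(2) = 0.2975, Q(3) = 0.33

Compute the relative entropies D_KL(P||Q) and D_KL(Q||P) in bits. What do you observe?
D_KL(P||Q) = 0.8621 bits, D_KL(Q||P) = 1.5604 bits. The two directions give different values (D_KL(Q||P) exceeds D_KL(P||Q) by 0.6983 bits): KL divergence is asymmetric.

D_KL(P||Q) = Σ P(x) log₂(P(x)/Q(x))

Computing term by term:
  P(1)·log₂(P(1)/Q(1)) = 0.2093·log₂(0.2093/0.3725) = -0.17407
  P(2)·log₂(P(2)/Q(2)) = 0.7807·log₂(0.7807/0.2975) = 1.08664
  P(3)·log₂(P(3)/Q(3)) = 0.01·log₂(0.01/0.33) = -0.05044

D_KL(P||Q) = -0.17407 + 1.08664 - 0.05044 = 0.86213 ≈ 0.8621 bits

D_KL(Q||P) = Σ Q(x) log₂(Q(x)/P(x))

Computing term by term:
  Q(1)·log₂(Q(1)/P(1)) = 0.3725·log₂(0.3725/0.2093) = 0.30980
  Q(2)·log₂(Q(2)/P(2)) = 0.2975·log₂(0.2975/0.7807) = -0.41408
  Q(3)·log₂(Q(3)/P(3)) = 0.33·log₂(0.33/0.01) = 1.66465

D_KL(Q||P) = 0.30980 - 0.41408 + 1.66465 = 1.56037 ≈ 1.5604 bits

These are NOT equal (difference: 0.6983 bits). KL divergence is asymmetric: D_KL(P||Q) ≠ D_KL(Q||P) in general.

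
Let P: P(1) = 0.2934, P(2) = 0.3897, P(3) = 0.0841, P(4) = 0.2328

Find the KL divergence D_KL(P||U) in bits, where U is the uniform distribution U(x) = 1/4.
0.1612 bits

U(i) = 1/4 for all i

D_KL(P||U) = Σ P(x) log₂(P(x) / (1/4))
           = Σ P(x) log₂(P(x)) + log₂(4)
           = log₂(4) - H(P)

H(P) = -Σ P(x) log₂(P(x)):
  -P(1)·log₂(P(1)) = -(0.2934)·log₂(0.2934) = 0.51904
  -P(2)·log₂(P(2)) = -(0.3897)·log₂(0.3897) = 0.52982
  -P(3)·log₂(P(3)) = -(0.0841)·log₂(0.0841) = 0.30038
  -P(4)·log₂(P(4)) = -(0.2328)·log₂(0.2328) = 0.48954
H(P) = 0.51904 + 0.52982 + 0.30038 + 0.48954 = 1.83878 bits

log₂(4) = 2.00000 bits

D_KL(P||U) = 2.00000 - 1.83878 = 0.16122 ≈ 0.1612 bits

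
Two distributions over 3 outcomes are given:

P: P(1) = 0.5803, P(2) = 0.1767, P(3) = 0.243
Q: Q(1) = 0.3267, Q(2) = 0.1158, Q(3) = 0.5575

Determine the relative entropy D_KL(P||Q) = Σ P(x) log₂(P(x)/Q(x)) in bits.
0.2976 bits

D_KL(P||Q) = Σ P(x) log₂(P(x)/Q(x))

Computing term by term:
  P(1)·log₂(P(1)/Q(1)) = 0.5803·log₂(0.5803/0.3267) = 0.48097
  P(2)·log₂(P(2)/Q(2)) = 0.1767·log₂(0.1767/0.1158) = 0.10773
  P(3)·log₂(P(3)/Q(3)) = 0.243·log₂(0.243/0.5575) = -0.29112

D_KL(P||Q) = 0.48097 + 0.10773 - 0.29112 = 0.29758 ≈ 0.2976 bits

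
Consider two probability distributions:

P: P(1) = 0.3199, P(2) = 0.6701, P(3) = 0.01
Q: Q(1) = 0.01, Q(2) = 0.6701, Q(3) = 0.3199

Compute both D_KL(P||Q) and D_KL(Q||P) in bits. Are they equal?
D_KL(P||Q) = 1.5494 bits, D_KL(Q||P) = 1.5494 bits. Yes, in this case they are equal (although KL divergence is not symmetric in general).

D_KL(P||Q) = Σ P(x) log₂(P(x)/Q(x))

Computing term by term:
  P(1)·log₂(P(1)/Q(1)) = 0.3199·log₂(0.3199/0.01) = 1.59936
  P(2)·log₂(P(2)/Q(2)) = 0.6701·log₂(0.6701/0.6701) = 0.00000
  P(3)·log₂(P(3)/Q(3)) = 0.01·log₂(0.01/0.3199) = -0.05000

D_KL(P||Q) = 1.59936 + 0.00000 - 0.05000 = 1.54936 ≈ 1.5494 bits

D_KL(Q||P) = Σ Q(x) log₂(Q(x)/P(x))

Computing term by term:
  Q(1)·log₂(Q(1)/P(1)) = 0.01·log₂(0.01/0.3199) = -0.05000
  Q(2)·log₂(Q(2)/P(2)) = 0.6701·log₂(0.6701/0.6701) = 0.00000
  Q(3)·log₂(Q(3)/P(3)) = 0.3199·log₂(0.3199/0.01) = 1.59936

D_KL(Q||P) = -0.05000 + 0.00000 + 1.59936 = 1.54936 ≈ 1.5494 bits

These ARE equal here. Q is P with outcomes relabeled (Q(1) = P(3), Q(3) = P(1)) by a relabeling that is its own inverse, so the two sums contain exactly the same terms in a different order. This is a special case — KL divergence is not symmetric in general: D_KL(P||Q) ≠ D_KL(Q||P) for most P, Q.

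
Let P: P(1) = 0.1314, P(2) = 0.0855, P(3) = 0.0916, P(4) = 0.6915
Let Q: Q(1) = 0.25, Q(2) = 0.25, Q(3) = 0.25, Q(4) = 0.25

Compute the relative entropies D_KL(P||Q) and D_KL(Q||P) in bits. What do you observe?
D_KL(P||Q) = 0.6280 bits, D_KL(Q||P) = 0.6142 bits. The two directions give different values (D_KL(P||Q) exceeds D_KL(Q||P) by 0.0138 bits): KL divergence is asymmetric.

D_KL(P||Q) = Σ P(x) log₂(P(x)/Q(x))

Computing term by term:
  P(1)·log₂(P(1)/Q(1)) = 0.1314·log₂(0.1314/0.25) = -0.12193
  P(2)·log₂(P(2)/Q(2)) = 0.0855·log₂(0.0855/0.25) = -0.13235
  P(3)·log₂(P(3)/Q(3)) = 0.0916·log₂(0.0916/0.25) = -0.13268
  P(4)·log₂(P(4)/Q(4)) = 0.6915·log₂(0.6915/0.25) = 1.01498

D_KL(P||Q) = -0.12193 - 0.13235 - 0.13268 + 1.01498 = 0.62802 ≈ 0.6280 bits

D_KL(Q||P) = Σ Q(x) log₂(Q(x)/P(x))

Computing term by term:
  Q(1)·log₂(Q(1)/P(1)) = 0.25·log₂(0.25/0.1314) = 0.23199
  Q(2)·log₂(Q(2)/P(2)) = 0.25·log₂(0.25/0.0855) = 0.38698
  Q(3)·log₂(Q(3)/P(3)) = 0.25·log₂(0.25/0.0916) = 0.36213
  Q(4)·log₂(Q(4)/P(4)) = 0.25·log₂(0.25/0.6915) = -0.36695

D_KL(Q||P) = 0.23199 + 0.38698 + 0.36213 - 0.36695 = 0.61415 ≈ 0.6142 bits

These are NOT equal (difference: 0.0138 bits). KL divergence is asymmetric: D_KL(P||Q) ≠ D_KL(Q||P) in general.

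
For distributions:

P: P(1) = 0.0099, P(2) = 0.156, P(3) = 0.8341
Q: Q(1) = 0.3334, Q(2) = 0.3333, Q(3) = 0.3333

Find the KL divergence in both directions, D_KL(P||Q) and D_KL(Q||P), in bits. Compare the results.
D_KL(P||Q) = 0.8828 bits, D_KL(Q||P) = 1.6155 bits. D_KL(Q||P) is larger than D_KL(P||Q) by 0.7327 bits; the two directions differ.

D_KL(P||Q) = Σ P(x) log₂(P(x)/Q(x))

Computing term by term:
  P(1)·log₂(P(1)/Q(1)) = 0.0099·log₂(0.0099/0.3334) = -0.05023
  P(2)·log₂(P(2)/Q(2)) = 0.156·log₂(0.156/0.3333) = -0.17086
  P(3)·log₂(P(3)/Q(3)) = 0.8341·log₂(0.8341/0.3333) = 1.10385

D_KL(P||Q) = -0.05023 - 0.17086 + 1.10385 = 0.88276 ≈ 0.8828 bits

D_KL(Q||P) = Σ Q(x) log₂(Q(x)/P(x))

Computing term by term:
  Q(1)·log₂(Q(1)/P(1)) = 0.3334·log₂(0.3334/0.0099) = 1.69157
  Q(2)·log₂(Q(2)/P(2)) = 0.3333·log₂(0.3333/0.156) = 0.36506
  Q(3)·log₂(Q(3)/P(3)) = 0.3333·log₂(0.3333/0.8341) = -0.44109

D_KL(Q||P) = 1.69157 + 0.36506 - 0.44109 = 1.61554 ≈ 1.6155 bits

These are NOT equal (difference: 0.7327 bits). KL divergence is asymmetric: D_KL(P||Q) ≠ D_KL(Q||P) in general.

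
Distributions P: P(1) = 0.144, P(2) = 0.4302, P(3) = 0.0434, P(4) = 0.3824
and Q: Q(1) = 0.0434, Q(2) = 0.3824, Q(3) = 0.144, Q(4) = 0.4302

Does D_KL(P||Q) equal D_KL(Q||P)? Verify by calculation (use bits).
D_KL(P||Q) = 0.1822 bits, D_KL(Q||P) = 0.1822 bits. Yes — for this pair D_KL(P||Q) = D_KL(Q||P).

D_KL(P||Q) = Σ P(x) log₂(P(x)/Q(x))

Computing term by term:
  P(1)·log₂(P(1)/Q(1)) = 0.144·log₂(0.144/0.0434) = 0.24916
  P(2)·log₂(P(2)/Q(2)) = 0.4302·log₂(0.4302/0.3824) = 0.07310
  P(3)·log₂(P(3)/Q(3)) = 0.0434·log₂(0.0434/0.144) = -0.07510
  P(4)·log₂(P(4)/Q(4)) = 0.3824·log₂(0.3824/0.4302) = -0.06498

D_KL(P||Q) = 0.24916 + 0.07310 - 0.07510 - 0.06498 = 0.18218 ≈ 0.1822 bits

D_KL(Q||P) = Σ Q(x) log₂(Q(x)/P(x))

Computing term by term:
  Q(1)·log₂(Q(1)/P(1)) = 0.0434·log₂(0.0434/0.144) = -0.07510
  Q(2)·log₂(Q(2)/P(2)) = 0.3824·log₂(0.3824/0.4302) = -0.06498
  Q(3)·log₂(Q(3)/P(3)) = 0.144·log₂(0.144/0.0434) = 0.24916
  Q(4)·log₂(Q(4)/P(4)) = 0.4302·log₂(0.4302/0.3824) = 0.07310

D_KL(Q||P) = -0.07510 - 0.06498 + 0.24916 + 0.07310 = 0.18218 ≈ 0.1822 bits

These ARE equal here. Q is P with outcomes relabeled (Q(1) = P(3), Q(2) = P(4), Q(3) = P(1), Q(4) = P(2)) by a relabeling that is its own inverse, so the two sums contain exactly the same terms in a different order. This is a special case — KL divergence is not symmetric in general: D_KL(P||Q) ≠ D_KL(Q||P) for most P, Q.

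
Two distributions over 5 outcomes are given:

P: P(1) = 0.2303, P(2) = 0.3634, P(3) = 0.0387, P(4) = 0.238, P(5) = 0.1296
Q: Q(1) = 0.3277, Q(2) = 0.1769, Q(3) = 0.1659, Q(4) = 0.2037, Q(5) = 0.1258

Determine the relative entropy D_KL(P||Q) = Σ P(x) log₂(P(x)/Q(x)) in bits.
0.2380 bits

D_KL(P||Q) = Σ P(x) log₂(P(x)/Q(x))

Computing term by term:
  P(1)·log₂(P(1)/Q(1)) = 0.2303·log₂(0.2303/0.3277) = -0.11719
  P(2)·log₂(P(2)/Q(2)) = 0.3634·log₂(0.3634/0.1769) = 0.37744
  P(3)·log₂(P(3)/Q(3)) = 0.0387·log₂(0.0387/0.1659) = -0.08127
  P(4)·log₂(P(4)/Q(4)) = 0.238·log₂(0.238/0.2037) = 0.05343
  P(5)·log₂(P(5)/Q(5)) = 0.1296·log₂(0.1296/0.1258) = 0.00556

D_KL(P||Q) = -0.11719 + 0.37744 - 0.08127 + 0.05343 + 0.00556 = 0.23797 ≈ 0.2380 bits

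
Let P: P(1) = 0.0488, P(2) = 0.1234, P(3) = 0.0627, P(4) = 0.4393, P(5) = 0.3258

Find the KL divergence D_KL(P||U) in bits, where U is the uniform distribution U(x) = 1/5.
0.4379 bits

U(i) = 1/5 for all i

D_KL(P||U) = Σ P(x) log₂(P(x) / (1/5))
           = Σ P(x) log₂(P(x)) + log₂(5)
           = log₂(5) - H(P)

H(P) = -Σ P(x) log₂(P(x)):
  -P(1)·log₂(P(1)) = -(0.0488)·log₂(0.0488) = 0.21262
  -P(2)·log₂(P(2)) = -(0.1234)·log₂(0.1234) = 0.37249
  -P(3)·log₂(P(3)) = -(0.0627)·log₂(0.0627) = 0.25051
  -P(4)·log₂(P(4)) = -(0.4393)·log₂(0.4393) = 0.52133
  -P(5)·log₂(P(5)) = -(0.3258)·log₂(0.3258) = 0.52713
H(P) = 0.21262 + 0.37249 + 0.25051 + 0.52133 + 0.52713 = 1.88408 bits

log₂(5) = 2.32193 bits

D_KL(P||U) = 2.32193 - 1.88408 = 0.43785 ≈ 0.4379 bits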